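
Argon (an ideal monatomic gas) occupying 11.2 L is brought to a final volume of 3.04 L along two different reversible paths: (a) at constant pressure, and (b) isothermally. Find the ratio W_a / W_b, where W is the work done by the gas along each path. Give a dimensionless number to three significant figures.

Path (a) isobaric: W = P₁(V₂ − V₁) → W_a/(P₁V₁) = -0.7286.
Path (b) isothermal: W = P₁V₁ ln(V₂/V₁) → W_b/(P₁V₁) = -1.304.
W_a / W_b = -0.7286 / -1.304 = 0.5587.

W_a / W_b ≈ 0.559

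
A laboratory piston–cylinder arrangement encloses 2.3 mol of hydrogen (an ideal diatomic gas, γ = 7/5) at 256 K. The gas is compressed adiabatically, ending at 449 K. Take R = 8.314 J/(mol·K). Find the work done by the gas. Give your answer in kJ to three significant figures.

W ≈ -9.23 kJ

Adiabatic ⇒ Q = 0, so W_by = −ΔU = nCᵥ(T₁ − T₂).
Cᵥ = 5R/2 = 20.79 J/(mol·K).
W = (2.3)(20.79)(256 − 449) = -9226 J.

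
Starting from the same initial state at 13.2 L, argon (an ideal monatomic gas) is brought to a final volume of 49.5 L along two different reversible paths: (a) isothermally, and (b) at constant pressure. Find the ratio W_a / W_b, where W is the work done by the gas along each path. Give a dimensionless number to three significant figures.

W_a / W_b ≈ 0.481

Path (a) isothermal: W = P₁V₁ ln(V₂/V₁) → W_a/(P₁V₁) = 1.322.
Path (b) isobaric: W = P₁(V₂ − V₁) → W_b/(P₁V₁) = 2.75.
W_a / W_b = 1.322 / 2.75 = 0.4806.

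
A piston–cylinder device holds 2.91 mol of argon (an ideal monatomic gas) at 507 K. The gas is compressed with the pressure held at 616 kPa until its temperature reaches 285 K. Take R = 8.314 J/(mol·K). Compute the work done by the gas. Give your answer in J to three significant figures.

Isobaric: W = P ΔV = nR ΔT.
W = (2.91)(8.314)(285 − 507) = -5371 J.

W ≈ -5370 J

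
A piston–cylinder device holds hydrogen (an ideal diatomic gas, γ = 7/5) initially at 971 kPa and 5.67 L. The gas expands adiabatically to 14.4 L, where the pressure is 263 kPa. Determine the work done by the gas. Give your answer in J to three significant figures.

W ≈ 4300 J

Adiabatic: W = (P₁V₁ − P₂V₂)/(γ − 1) with γ = 7/5.
P₁V₁ = 5506 J, P₂V₂ = 3787 J.
W = (5506 − 3787) / 0.4 = 4296 J.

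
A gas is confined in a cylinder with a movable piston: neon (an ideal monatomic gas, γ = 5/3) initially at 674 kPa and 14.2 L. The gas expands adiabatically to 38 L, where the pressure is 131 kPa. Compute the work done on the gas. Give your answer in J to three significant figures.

Adiabatic: W = (P₁V₁ − P₂V₂)/(γ − 1) with γ = 5/3.
P₁V₁ = 9571 J, P₂V₂ = 4978 J.
W = (9571 − 4978) / 0.6667 = 6889 J.
Work on gas = −W_by = -6889 J.

W ≈ -6890 J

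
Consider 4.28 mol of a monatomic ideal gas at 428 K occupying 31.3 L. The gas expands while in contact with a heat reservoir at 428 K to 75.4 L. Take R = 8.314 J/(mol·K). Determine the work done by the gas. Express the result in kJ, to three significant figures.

W ≈ 13.4 kJ

Isothermal: W = nRT ln(V₂/V₁).
W = (4.28)(8.314)(428) × ln(75.4/31.3)
  = 15230 × 0.8792
W_by_gas = 13390 J.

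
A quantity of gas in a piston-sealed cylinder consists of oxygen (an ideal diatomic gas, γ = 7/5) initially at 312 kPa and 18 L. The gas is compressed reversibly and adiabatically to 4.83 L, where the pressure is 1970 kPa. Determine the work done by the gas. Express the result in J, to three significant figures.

Adiabatic: W = (P₁V₁ − P₂V₂)/(γ − 1) with γ = 7/5.
P₁V₁ = 5616 J, P₂V₂ = 9515 J.
W = (5616 − 9515) / 0.4 = -9748 J.

W ≈ -9750 J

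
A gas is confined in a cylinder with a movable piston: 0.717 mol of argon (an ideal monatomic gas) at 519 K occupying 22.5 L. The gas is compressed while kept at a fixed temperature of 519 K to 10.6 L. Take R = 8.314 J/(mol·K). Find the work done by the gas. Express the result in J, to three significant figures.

W ≈ -2330 J

Isothermal: W = nRT ln(V₂/V₁).
W = (0.717)(8.314)(519) × ln(10.6/22.5)
  = 3094 × -0.7527
W_by_gas = -2329 J.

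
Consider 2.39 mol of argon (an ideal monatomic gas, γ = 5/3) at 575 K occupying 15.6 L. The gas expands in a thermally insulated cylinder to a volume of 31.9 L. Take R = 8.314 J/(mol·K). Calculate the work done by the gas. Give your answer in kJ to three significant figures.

W ≈ 6.50 kJ

Adiabatic: TV^(γ−1) = const with γ = 5/3.
T₂ = T₁ (V₁/V₂)^(γ−1) = 575 × (15.6/31.9)^0.667 = 575 × 0.6207 = 356.9 K.
W_by = nCᵥ(T₁ − T₂) = (2.39)(12.47)(575 − 356.9) = 6500 J.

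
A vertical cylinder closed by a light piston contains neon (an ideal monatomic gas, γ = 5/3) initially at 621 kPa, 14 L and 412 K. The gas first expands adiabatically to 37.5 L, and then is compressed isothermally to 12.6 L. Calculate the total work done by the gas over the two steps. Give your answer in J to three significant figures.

Step 1 (adiabatic): W = (P₁V₁ − P₂V₂)/(γ−1) = (8694 − 4508)/0.667 = 6280 J.
After step 1: P = 120.2 kPa, V = 37.5 L, T = 213.6 K.
Step 2 (isothermal): W = P₁V₁ ln(V₂/V₁) = (4508) ln(12.6/37.5) = -4916 J.
W_total = 6280 − 4916 = 1363 J.

W_total ≈ 1360 J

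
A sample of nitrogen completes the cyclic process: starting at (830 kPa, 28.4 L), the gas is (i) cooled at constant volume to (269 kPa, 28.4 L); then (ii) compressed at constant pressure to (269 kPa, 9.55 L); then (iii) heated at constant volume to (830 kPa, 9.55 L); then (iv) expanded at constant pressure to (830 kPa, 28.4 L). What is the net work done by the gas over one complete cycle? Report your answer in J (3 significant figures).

Constant-volume legs do no work.
W(ii) = (269)(9.55 − 28.4) = -5071 J; W(iv) = (830)(28.4 − 9.55) = 15645 J.
W_net = -5071 + 15645 = 10575 J (the clockwise enclosed area).

W_net ≈ 10600 J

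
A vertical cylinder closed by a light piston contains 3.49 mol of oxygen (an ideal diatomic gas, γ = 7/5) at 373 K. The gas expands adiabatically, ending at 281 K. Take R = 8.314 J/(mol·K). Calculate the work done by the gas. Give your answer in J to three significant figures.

W ≈ 6670 J

Adiabatic ⇒ Q = 0, so W_by = −ΔU = nCᵥ(T₁ − T₂).
Cᵥ = 5R/2 = 20.79 J/(mol·K).
W = (3.49)(20.79)(373 − 281) = 6674 J.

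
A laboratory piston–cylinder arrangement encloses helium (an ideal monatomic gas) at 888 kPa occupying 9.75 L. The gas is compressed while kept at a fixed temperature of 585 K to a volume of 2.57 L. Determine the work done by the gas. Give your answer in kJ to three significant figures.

W ≈ -11.5 kJ

Isothermal: W = nRT ln(V₂/V₁) = P₁V₁ ln(V₂/V₁).
P₁V₁ = (888 kPa)(9.75 L) = 8658 J.
W = 8658 × ln(2.57/9.75) = 8658 × -1.333
W_by_gas = -11544 J.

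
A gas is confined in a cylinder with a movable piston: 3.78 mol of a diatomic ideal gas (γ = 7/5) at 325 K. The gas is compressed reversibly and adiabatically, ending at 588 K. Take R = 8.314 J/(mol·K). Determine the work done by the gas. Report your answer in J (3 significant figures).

Adiabatic ⇒ Q = 0, so W_by = −ΔU = nCᵥ(T₁ − T₂).
Cᵥ = 5R/2 = 20.79 J/(mol·K).
W = (3.78)(20.79)(325 − 588) = -20663 J.

W ≈ -20700 J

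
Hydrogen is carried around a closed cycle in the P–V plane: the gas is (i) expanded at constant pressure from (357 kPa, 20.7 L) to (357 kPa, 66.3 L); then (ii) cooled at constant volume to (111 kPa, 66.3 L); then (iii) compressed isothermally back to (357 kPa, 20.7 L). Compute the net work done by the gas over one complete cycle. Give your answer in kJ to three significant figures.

W_net ≈ 7.71 kJ

Leg (i): W = PΔV = (357)(66.3 − 20.7) = 16279 J.
Leg (ii): W = 0.
Leg (iii): W = PᵢVᵢ ln(V_f/Vᵢ) = (7359) ln(20.7/66.3) = -8567 J.
W_net = 16279 − 8567 = 7713 J.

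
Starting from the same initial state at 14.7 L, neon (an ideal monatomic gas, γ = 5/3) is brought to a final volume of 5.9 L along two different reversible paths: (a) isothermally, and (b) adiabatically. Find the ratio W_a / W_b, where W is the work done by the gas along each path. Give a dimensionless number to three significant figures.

Path (a) isothermal: W = P₁V₁ ln(V₂/V₁) → W_a/(P₁V₁) = -0.9129.
Path (b) adiabatic: W = P₁V₁(1 − (V₁/V₂)^(γ−1))/(γ−1) → W_b/(P₁V₁) = -1.257.
W_a / W_b = -0.9129 / -1.257 = 0.7264.

W_a / W_b ≈ 0.726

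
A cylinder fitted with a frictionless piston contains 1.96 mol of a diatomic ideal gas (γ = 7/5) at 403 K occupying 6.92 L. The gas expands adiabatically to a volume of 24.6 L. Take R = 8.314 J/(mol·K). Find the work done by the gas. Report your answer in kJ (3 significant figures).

Adiabatic: TV^(γ−1) = const with γ = 7/5.
T₂ = T₁ (V₁/V₂)^(γ−1) = 403 × (6.92/24.6)^0.4 = 403 × 0.6021 = 242.6 K.
W_by = nCᵥ(T₁ − T₂) = (1.96)(20.79)(403 − 242.6) = 6533 J.

W ≈ 6.53 kJ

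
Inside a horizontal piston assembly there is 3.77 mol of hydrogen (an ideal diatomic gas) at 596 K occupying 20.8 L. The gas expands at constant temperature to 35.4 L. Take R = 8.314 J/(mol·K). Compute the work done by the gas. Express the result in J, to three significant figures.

W ≈ 9930 J

Isothermal: W = nRT ln(V₂/V₁).
W = (3.77)(8.314)(596) × ln(35.4/20.8)
  = 18681 × 0.5318
W_by_gas = 9934 J.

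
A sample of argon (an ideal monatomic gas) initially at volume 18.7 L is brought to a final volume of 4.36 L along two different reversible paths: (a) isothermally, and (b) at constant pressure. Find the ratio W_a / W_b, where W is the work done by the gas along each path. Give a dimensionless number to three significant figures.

W_a / W_b ≈ 1.90

Path (a) isothermal: W = P₁V₁ ln(V₂/V₁) → W_a/(P₁V₁) = -1.456.
Path (b) isobaric: W = P₁(V₂ − V₁) → W_b/(P₁V₁) = -0.7668.
W_a / W_b = -1.456 / -0.7668 = 1.899.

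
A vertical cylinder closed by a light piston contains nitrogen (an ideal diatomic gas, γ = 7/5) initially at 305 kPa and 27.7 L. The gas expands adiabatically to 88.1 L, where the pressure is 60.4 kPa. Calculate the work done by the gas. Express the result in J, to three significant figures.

W ≈ 7820 J

Adiabatic: W = (P₁V₁ − P₂V₂)/(γ − 1) with γ = 7/5.
P₁V₁ = 8448 J, P₂V₂ = 5321 J.
W = (8448 − 5321) / 0.4 = 7818 J.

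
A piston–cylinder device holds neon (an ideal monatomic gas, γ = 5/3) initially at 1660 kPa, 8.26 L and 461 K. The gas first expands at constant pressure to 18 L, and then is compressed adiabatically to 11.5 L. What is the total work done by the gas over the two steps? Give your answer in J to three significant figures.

W_total ≈ 567 J

Step 1 (isobaric): W = PΔV = (1660 kPa)(18 − 8.26 L) = 16168 J.
After step 1: P = 1660 kPa, V = 18 L, T = 1005 K.
Step 2 (adiabatic): W = (P₁V₁ − P₂V₂)/(γ−1) = (29880 − 40281)/0.667 = -15601 J.
W_total = 16168 − 15601 = 567.3 J.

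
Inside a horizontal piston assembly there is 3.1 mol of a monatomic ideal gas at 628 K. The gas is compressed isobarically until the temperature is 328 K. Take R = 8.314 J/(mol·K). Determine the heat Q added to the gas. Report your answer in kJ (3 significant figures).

Isobaric: W = nRΔT = (3.1)(8.314)(-300) = -7732 J.
ΔU = nCᵥΔT with Cᵥ = 3R/2: ΔU = (3.1)(12.47)(-300) = -11598 J.
Q = ΔU + W = -11598 − 7732 = -19330 J.

Q ≈ -19.3 kJ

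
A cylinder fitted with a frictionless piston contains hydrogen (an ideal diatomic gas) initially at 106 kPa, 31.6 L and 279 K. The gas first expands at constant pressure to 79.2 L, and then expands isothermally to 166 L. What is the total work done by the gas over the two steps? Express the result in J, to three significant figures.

W_total ≈ 11300 J

Step 1 (isobaric): W = PΔV = (106 kPa)(79.2 − 31.6 L) = 5046 J.
After step 1: P = 106 kPa, V = 79.2 L, T = 699.3 K.
Step 2 (isothermal): W = P₁V₁ ln(V₂/V₁) = (8395) ln(166/79.2) = 6213 J.
W_total = 5046 + 6213 = 11258 J.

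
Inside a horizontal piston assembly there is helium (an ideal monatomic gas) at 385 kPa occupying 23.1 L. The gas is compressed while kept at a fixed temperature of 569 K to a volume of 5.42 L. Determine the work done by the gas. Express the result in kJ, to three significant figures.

Isothermal: W = nRT ln(V₂/V₁) = P₁V₁ ln(V₂/V₁).
P₁V₁ = (385 kPa)(23.1 L) = 8894 J.
W = 8894 × ln(5.42/23.1) = 8894 × -1.45
W_by_gas = -12893 J.

W ≈ -12.9 kJ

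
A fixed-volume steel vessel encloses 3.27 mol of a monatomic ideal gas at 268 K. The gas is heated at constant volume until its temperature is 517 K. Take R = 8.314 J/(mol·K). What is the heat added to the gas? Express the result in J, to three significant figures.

Q ≈ 10200 J

Constant volume ⇒ W = 0, so Q = ΔU = nCᵥΔT with Cᵥ = 3R/2 = 12.47 J/(mol·K).
ΔU = (3.27)(12.47)(517 − 268) = 10154 J.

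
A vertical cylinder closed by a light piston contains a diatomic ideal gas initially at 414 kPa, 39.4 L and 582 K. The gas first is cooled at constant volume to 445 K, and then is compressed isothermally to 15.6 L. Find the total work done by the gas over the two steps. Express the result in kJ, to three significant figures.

W_total ≈ -11.6 kJ

Step 1 (isochoric): W = 0 (constant volume).
After step 1: P = 316.5 kPa (V unchanged).
Step 2 (isothermal): W = P₁V₁ ln(V₂/V₁) = (12472) ln(15.6/39.4) = -11555 J.
W_total = 0 − 11555 = -11555 J.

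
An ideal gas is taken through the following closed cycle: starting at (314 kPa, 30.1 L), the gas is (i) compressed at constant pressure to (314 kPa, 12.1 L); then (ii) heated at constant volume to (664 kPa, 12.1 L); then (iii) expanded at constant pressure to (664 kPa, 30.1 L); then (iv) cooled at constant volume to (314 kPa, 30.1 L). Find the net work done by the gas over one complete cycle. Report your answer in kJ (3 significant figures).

Constant-volume legs do no work.
W(i) = (314)(12.1 − 30.1) = -5652 J; W(iii) = (664)(30.1 − 12.1) = 11952 J.
W_net = -5652 + 11952 = 6300 J (the clockwise enclosed area).

W_net ≈ 6.30 kJ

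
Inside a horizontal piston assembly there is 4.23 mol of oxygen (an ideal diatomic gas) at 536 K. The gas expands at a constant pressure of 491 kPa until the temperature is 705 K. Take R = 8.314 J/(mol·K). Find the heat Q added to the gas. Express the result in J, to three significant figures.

Isobaric: W = nRΔT = (4.23)(8.314)(169) = 5943 J.
ΔU = nCᵥΔT with Cᵥ = 5R/2: ΔU = (4.23)(20.79)(169) = 14859 J.
Q = ΔU + W = 14859 + 5943 = 20802 J.

Q ≈ 20800 J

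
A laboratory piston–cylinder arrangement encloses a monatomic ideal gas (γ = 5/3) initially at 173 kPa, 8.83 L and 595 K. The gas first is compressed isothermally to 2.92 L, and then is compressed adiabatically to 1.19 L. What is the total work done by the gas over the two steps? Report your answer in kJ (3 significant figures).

W_total ≈ -3.57 kJ

Step 1 (isothermal): W = P₁V₁ ln(V₂/V₁) = (1528) ln(2.92/8.83) = -1690 J.
After step 1: P = 523.1 kPa, V = 2.92 L, T = 595 K.
Step 2 (adiabatic): W = (P₁V₁ − P₂V₂)/(γ−1) = (1528 − 2779)/0.667 = -1877 J.
W_total = -1690 − 1877 = -3568 J.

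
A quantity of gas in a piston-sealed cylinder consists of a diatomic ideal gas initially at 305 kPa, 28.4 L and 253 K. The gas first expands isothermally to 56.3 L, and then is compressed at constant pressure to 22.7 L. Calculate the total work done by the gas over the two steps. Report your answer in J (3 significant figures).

Step 1 (isothermal): W = P₁V₁ ln(V₂/V₁) = (8662) ln(56.3/28.4) = 5927 J.
After step 1: P = 153.9 kPa, V = 56.3 L, T = 253 K.
Step 2 (isobaric): W = PΔV = (153.9 kPa)(22.7 − 56.3 L) = -5170 J.
W_total = 5927 − 5170 = 757.9 J.

W_total ≈ 758 J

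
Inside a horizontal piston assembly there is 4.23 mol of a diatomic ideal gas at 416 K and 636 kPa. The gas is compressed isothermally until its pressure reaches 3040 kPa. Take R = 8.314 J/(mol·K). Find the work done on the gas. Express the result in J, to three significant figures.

W ≈ 22900 J

Isothermal process: W = nRT ln(V₂/V₁) = nRT ln(P₁/P₂).
W = (4.23)(8.314)(416) × ln(636/3040)
  = 14630 × ln(0.2092) = 14630 × -1.564
W_by_gas = -22887 J; work on gas = −W_by = 22887 J.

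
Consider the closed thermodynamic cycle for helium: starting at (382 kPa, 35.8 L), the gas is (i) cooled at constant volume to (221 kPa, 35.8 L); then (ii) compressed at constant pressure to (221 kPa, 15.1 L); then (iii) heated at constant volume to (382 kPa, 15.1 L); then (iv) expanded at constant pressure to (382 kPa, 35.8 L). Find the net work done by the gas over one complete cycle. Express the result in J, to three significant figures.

W_net ≈ 3330 J

Constant-volume legs do no work.
W(ii) = (221)(15.1 − 35.8) = -4575 J; W(iv) = (382)(35.8 − 15.1) = 7907 J.
W_net = -4575 + 7907 = 3333 J (the clockwise enclosed area).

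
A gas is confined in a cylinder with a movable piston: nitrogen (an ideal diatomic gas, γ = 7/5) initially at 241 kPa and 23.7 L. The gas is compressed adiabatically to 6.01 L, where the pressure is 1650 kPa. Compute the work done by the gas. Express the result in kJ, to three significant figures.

Adiabatic: W = (P₁V₁ − P₂V₂)/(γ − 1) with γ = 7/5.
P₁V₁ = 5712 J, P₂V₂ = 9916 J.
W = (5712 − 9916) / 0.4 = -10512 J.

W ≈ -10.5 kJ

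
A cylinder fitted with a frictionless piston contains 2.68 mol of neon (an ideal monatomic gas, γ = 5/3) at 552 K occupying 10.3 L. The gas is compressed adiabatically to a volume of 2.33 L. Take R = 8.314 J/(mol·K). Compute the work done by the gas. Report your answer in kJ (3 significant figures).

W ≈ -31.2 kJ

Adiabatic: TV^(γ−1) = const with γ = 5/3.
T₂ = T₁ (V₁/V₂)^(γ−1) = 552 × (10.3/2.33)^0.667 = 552 × 2.694 = 1487 K.
W_by = nCᵥ(T₁ − T₂) = (2.68)(12.47)(552 − 1487) = -31244 J.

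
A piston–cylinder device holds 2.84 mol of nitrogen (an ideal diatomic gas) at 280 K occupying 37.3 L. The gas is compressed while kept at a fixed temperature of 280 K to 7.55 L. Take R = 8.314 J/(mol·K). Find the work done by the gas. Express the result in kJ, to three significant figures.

Isothermal: W = nRT ln(V₂/V₁).
W = (2.84)(8.314)(280) × ln(7.55/37.3)
  = 6611 × -1.597
W_by_gas = -10561 J.

W ≈ -10.6 kJ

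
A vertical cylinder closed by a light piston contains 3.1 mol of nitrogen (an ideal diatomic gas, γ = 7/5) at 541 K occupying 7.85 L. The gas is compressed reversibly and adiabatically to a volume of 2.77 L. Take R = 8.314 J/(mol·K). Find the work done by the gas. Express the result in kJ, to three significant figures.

Adiabatic: TV^(γ−1) = const with γ = 7/5.
T₂ = T₁ (V₁/V₂)^(γ−1) = 541 × (7.85/2.77)^0.4 = 541 × 1.517 = 820.6 K.
W_by = nCᵥ(T₁ − T₂) = (3.1)(20.79)(541 − 820.6) = -18018 J.

W ≈ -18.0 kJ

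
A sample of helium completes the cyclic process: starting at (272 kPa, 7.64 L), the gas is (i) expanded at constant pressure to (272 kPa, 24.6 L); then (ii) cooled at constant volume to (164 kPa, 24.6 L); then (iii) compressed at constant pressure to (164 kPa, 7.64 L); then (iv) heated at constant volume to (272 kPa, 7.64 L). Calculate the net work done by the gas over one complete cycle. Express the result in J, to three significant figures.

Constant-volume legs do no work.
W(i) = (272)(24.6 − 7.64) = 4613 J; W(iii) = (164)(7.64 − 24.6) = -2781 J.
W_net = 4613 − 2781 = 1832 J (the clockwise enclosed area).

W_net ≈ 1830 J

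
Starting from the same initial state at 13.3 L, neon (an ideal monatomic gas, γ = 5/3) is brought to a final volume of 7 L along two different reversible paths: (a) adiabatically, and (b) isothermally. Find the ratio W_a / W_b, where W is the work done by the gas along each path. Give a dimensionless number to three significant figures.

Path (a) adiabatic: W = P₁V₁(1 − (V₁/V₂)^(γ−1))/(γ−1) → W_a/(P₁V₁) = -0.8011.
Path (b) isothermal: W = P₁V₁ ln(V₂/V₁) → W_b/(P₁V₁) = -0.6419.
W_a / W_b = -0.8011 / -0.6419 = 1.248.

W_a / W_b ≈ 1.25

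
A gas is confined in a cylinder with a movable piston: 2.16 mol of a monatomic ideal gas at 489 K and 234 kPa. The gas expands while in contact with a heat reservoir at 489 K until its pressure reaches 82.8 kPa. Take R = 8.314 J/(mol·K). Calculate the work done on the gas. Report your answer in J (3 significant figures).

Isothermal process: W = nRT ln(V₂/V₁) = nRT ln(P₁/P₂).
W = (2.16)(8.314)(489) × ln(234/82.8)
  = 8782 × ln(2.826) = 8782 × 1.039
W_by_gas = 9123 J; work on gas = −W_by = -9123 J.

W ≈ -9120 J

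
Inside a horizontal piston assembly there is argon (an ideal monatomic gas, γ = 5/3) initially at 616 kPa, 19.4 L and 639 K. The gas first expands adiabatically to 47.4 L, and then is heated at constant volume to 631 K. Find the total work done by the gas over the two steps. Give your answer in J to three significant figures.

W_total ≈ 8040 J

Step 1 (adiabatic): W = (P₁V₁ − P₂V₂)/(γ−1) = (11950 − 6588)/0.667 = 8044 J.
Step 2 (isochoric): W = 0 (constant volume).
W_total = 8044 + 0 = 8044 J.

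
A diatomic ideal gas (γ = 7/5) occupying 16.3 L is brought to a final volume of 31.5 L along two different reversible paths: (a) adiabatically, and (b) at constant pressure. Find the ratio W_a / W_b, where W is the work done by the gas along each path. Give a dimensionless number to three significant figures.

W_a / W_b ≈ 0.621

Path (a) adiabatic: W = P₁V₁(1 − (V₁/V₂)^(γ−1))/(γ−1) → W_a/(P₁V₁) = 0.5792.
Path (b) isobaric: W = P₁(V₂ − V₁) → W_b/(P₁V₁) = 0.9325.
W_a / W_b = 0.5792 / 0.9325 = 0.6211.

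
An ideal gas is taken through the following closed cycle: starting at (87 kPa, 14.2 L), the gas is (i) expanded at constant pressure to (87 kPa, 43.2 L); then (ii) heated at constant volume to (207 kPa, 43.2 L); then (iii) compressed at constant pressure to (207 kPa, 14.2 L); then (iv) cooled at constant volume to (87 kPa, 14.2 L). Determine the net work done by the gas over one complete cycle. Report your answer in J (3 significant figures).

Constant-volume legs do no work.
W(i) = (87)(43.2 − 14.2) = 2523 J; W(iii) = (207)(14.2 − 43.2) = -6003 J.
W_net = 2523 − 6003 = -3480 J (the counter-clockwise enclosed area).

W_net ≈ -3480 J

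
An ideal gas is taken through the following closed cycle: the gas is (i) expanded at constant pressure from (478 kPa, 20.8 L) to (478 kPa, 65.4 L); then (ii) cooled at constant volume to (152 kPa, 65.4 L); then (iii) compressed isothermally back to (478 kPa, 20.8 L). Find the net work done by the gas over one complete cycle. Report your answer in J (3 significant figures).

W_net ≈ 9930 J

Leg (i): W = PΔV = (478)(65.4 − 20.8) = 21319 J.
Leg (ii): W = 0.
Leg (iii): W = PᵢVᵢ ln(V_f/Vᵢ) = (9941) ln(20.8/65.4) = -11388 J.
W_net = 21319 − 11388 = 9931 J.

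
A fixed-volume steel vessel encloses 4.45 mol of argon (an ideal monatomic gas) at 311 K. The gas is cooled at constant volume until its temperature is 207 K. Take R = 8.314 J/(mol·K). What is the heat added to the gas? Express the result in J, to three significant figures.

Q ≈ -5770 J

Constant volume ⇒ W = 0, so Q = ΔU = nCᵥΔT with Cᵥ = 3R/2 = 12.47 J/(mol·K).
ΔU = (4.45)(12.47)(207 − 311) = -5772 J.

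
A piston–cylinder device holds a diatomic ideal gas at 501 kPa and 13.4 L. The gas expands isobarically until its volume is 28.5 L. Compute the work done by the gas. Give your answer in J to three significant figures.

W ≈ 7570 J

Isobaric: W = P ΔV.
W = (501 kPa)(28.5 − 13.4 L) = (501)(15.1) = 7565 J.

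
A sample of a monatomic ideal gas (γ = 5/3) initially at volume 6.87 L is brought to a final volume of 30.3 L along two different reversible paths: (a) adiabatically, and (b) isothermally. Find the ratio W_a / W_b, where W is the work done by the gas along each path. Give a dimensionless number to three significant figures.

Path (a) adiabatic: W = P₁V₁(1 − (V₁/V₂)^(γ−1))/(γ−1) → W_a/(P₁V₁) = 0.9423.
Path (b) isothermal: W = P₁V₁ ln(V₂/V₁) → W_b/(P₁V₁) = 1.484.
W_a / W_b = 0.9423 / 1.484 = 0.635.

W_a / W_b ≈ 0.635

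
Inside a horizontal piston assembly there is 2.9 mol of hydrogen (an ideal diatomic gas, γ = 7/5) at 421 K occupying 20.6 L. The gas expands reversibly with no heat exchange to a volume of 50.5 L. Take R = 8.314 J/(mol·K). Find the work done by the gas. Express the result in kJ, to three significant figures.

Adiabatic: TV^(γ−1) = const with γ = 7/5.
T₂ = T₁ (V₁/V₂)^(γ−1) = 421 × (20.6/50.5)^0.4 = 421 × 0.6986 = 294.1 K.
W_by = nCᵥ(T₁ − T₂) = (2.9)(20.79)(421 − 294.1) = 7648 J.

W ≈ 7.65 kJ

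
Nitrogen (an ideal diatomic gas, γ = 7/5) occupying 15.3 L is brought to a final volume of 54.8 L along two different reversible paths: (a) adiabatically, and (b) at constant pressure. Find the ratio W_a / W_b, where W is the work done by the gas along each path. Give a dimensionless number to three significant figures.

Path (a) adiabatic: W = P₁V₁(1 − (V₁/V₂)^(γ−1))/(γ−1) → W_a/(P₁V₁) = 0.9993.
Path (b) isobaric: W = P₁(V₂ − V₁) → W_b/(P₁V₁) = 2.582.
W_a / W_b = 0.9993 / 2.582 = 0.3871.

W_a / W_b ≈ 0.387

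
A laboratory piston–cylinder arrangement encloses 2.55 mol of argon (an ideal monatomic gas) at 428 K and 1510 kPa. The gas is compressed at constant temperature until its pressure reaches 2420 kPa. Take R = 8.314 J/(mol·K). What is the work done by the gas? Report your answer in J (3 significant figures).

W ≈ -4280 J

Isothermal process: W = nRT ln(V₂/V₁) = nRT ln(P₁/P₂).
W = (2.55)(8.314)(428) × ln(1510/2420)
  = 9074 × ln(0.624) = 9074 × -0.4717
W_by_gas = -4280 J.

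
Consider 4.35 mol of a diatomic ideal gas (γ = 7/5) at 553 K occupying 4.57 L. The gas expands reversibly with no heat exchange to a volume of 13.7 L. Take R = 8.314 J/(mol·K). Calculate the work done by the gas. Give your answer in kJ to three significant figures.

W ≈ 17.8 kJ

Adiabatic: TV^(γ−1) = const with γ = 7/5.
T₂ = T₁ (V₁/V₂)^(γ−1) = 553 × (4.57/13.7)^0.4 = 553 × 0.6446 = 356.5 K.
W_by = nCᵥ(T₁ − T₂) = (4.35)(20.79)(553 − 356.5) = 17771 J.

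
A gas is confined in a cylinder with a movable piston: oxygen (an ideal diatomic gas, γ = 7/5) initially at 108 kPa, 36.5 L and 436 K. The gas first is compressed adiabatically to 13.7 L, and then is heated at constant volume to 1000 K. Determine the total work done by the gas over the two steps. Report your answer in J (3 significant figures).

W_total ≈ -4730 J

Step 1 (adiabatic): W = (P₁V₁ − P₂V₂)/(γ−1) = (3942 − 5834)/0.4 = -4729 J.
Step 2 (isochoric): W = 0 (constant volume).
W_total = -4729 + 0 = -4729 J.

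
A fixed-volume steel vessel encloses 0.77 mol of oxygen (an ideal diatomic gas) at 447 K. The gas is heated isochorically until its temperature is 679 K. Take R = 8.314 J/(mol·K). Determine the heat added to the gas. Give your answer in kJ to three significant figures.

Q ≈ 3.71 kJ

Constant volume ⇒ W = 0, so Q = ΔU = nCᵥΔT with Cᵥ = 5R/2 = 20.79 J/(mol·K).
ΔU = (0.77)(20.79)(679 − 447) = 3713 J.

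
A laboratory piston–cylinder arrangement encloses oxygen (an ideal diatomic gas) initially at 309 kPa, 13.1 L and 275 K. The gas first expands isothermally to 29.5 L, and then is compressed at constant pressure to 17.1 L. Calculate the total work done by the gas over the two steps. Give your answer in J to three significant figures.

W_total ≈ 1580 J

Step 1 (isothermal): W = P₁V₁ ln(V₂/V₁) = (4048) ln(29.5/13.1) = 3286 J.
After step 1: P = 137.2 kPa, V = 29.5 L, T = 275 K.
Step 2 (isobaric): W = PΔV = (137.2 kPa)(17.1 − 29.5 L) = -1701 J.
W_total = 3286 − 1701 = 1585 J.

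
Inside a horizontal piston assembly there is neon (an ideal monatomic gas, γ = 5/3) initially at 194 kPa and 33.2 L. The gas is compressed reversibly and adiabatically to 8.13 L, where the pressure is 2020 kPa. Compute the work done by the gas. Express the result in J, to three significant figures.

Adiabatic: W = (P₁V₁ − P₂V₂)/(γ − 1) with γ = 5/3.
P₁V₁ = 6441 J, P₂V₂ = 16423 J.
W = (6441 − 16423) / 0.6667 = -14973 J.

W ≈ -15000 J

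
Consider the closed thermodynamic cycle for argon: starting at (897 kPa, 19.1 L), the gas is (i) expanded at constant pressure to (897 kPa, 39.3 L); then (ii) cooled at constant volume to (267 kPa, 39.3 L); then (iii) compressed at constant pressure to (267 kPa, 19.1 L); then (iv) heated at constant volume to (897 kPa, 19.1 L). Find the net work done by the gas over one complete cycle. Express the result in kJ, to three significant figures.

W_net ≈ 12.7 kJ

Constant-volume legs do no work.
W(i) = (897)(39.3 − 19.1) = 18119 J; W(iii) = (267)(19.1 − 39.3) = -5393 J.
W_net = 18119 − 5393 = 12726 J (the clockwise enclosed area).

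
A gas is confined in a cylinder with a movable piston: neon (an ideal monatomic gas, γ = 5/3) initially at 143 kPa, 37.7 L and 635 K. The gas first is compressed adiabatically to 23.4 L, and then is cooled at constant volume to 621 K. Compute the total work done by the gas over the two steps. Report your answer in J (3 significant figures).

Step 1 (adiabatic): W = (P₁V₁ − P₂V₂)/(γ−1) = (5391 − 7409)/0.667 = -3027 J.
Step 2 (isochoric): W = 0 (constant volume).
W_total = -3027 + 0 = -3027 J.

W_total ≈ -3030 J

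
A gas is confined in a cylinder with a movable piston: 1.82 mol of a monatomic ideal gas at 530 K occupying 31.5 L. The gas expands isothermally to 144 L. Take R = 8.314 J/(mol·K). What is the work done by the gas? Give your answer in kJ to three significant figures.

W ≈ 12.2 kJ

Isothermal: W = nRT ln(V₂/V₁).
W = (1.82)(8.314)(530) × ln(144/31.5)
  = 8020 × 1.52
W_by_gas = 12189 J.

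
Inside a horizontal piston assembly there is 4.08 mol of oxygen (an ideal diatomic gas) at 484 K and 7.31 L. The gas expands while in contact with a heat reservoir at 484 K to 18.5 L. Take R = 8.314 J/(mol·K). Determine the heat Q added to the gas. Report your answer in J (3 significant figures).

Q ≈ 15200 J

Isothermal ⇒ ΔU = 0, so Q = W = nRT ln(V₂/V₁).
Q = (4.08)(8.314)(484) ln(18.5/7.31) = 16418 × 0.9285 = 15244 J.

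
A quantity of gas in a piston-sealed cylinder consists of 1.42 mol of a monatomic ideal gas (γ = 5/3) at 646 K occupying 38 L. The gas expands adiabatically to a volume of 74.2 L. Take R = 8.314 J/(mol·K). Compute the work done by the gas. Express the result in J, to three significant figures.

Adiabatic: TV^(γ−1) = const with γ = 5/3.
T₂ = T₁ (V₁/V₂)^(γ−1) = 646 × (38/74.2)^0.667 = 646 × 0.6401 = 413.5 K.
W_by = nCᵥ(T₁ − T₂) = (1.42)(12.47)(646 − 413.5) = 4117 J.

W ≈ 4120 J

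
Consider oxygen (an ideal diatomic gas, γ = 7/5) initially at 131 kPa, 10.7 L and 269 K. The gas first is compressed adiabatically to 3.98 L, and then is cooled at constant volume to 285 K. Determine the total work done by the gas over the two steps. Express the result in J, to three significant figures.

Step 1 (adiabatic): W = (P₁V₁ − P₂V₂)/(γ−1) = (1402 − 2082)/0.4 = -1700 J.
Step 2 (isochoric): W = 0 (constant volume).
W_total = -1700 + 0 = -1700 J.

W_total ≈ -1700 J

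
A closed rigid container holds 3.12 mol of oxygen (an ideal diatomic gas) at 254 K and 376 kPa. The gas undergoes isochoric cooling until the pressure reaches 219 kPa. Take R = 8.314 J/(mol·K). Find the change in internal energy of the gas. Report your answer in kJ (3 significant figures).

ΔU ≈ -6.88 kJ

Constant volume ⇒ W = 0, so Q = ΔU = nCᵥΔT with Cᵥ = 5R/2 = 20.79 J/(mol·K).
At constant V, T₂/T₁ = P₂/P₁ ⇒ ΔT = T₁(P₂/P₁ − 1) = 254·(219/376 − 1) = -106.1 K.
ΔU = (3.12)(20.79)(-106.1) = -6878 J.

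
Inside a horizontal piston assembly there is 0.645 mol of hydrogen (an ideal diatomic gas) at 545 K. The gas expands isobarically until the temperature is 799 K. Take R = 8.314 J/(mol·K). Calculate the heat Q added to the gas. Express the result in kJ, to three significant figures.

Isobaric: W = nRΔT = (0.645)(8.314)(254) = 1362 J.
ΔU = nCᵥΔT with Cᵥ = 5R/2: ΔU = (0.645)(20.79)(254) = 3405 J.
Q = ΔU + W = 3405 + 1362 = 4767 J.

Q ≈ 4.77 kJ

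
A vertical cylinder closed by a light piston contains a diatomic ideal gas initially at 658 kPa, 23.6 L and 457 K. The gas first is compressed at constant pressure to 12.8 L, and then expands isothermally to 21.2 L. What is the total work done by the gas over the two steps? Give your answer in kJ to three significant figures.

W_total ≈ -2.86 kJ

Step 1 (isobaric): W = PΔV = (658 kPa)(12.8 − 23.6 L) = -7106 J.
After step 1: P = 658 kPa, V = 12.8 L, T = 247.9 K.
Step 2 (isothermal): W = P₁V₁ ln(V₂/V₁) = (8422) ln(21.2/12.8) = 4250 J.
W_total = -7106 + 4250 = -2857 J.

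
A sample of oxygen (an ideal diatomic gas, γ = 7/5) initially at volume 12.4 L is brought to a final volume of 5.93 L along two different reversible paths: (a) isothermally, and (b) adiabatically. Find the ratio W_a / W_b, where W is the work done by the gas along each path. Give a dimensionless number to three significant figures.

W_a / W_b ≈ 0.860

Path (a) isothermal: W = P₁V₁ ln(V₂/V₁) → W_a/(P₁V₁) = -0.7377.
Path (b) adiabatic: W = P₁V₁(1 − (V₁/V₂)^(γ−1))/(γ−1) → W_b/(P₁V₁) = -0.858.
W_a / W_b = -0.7377 / -0.858 = 0.8597.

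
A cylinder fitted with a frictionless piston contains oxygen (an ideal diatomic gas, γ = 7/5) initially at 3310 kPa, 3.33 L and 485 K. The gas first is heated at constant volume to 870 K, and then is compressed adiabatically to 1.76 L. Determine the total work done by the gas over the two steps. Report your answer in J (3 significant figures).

W_total ≈ -14400 J

Step 1 (isochoric): W = 0 (constant volume).
After step 1: P = 5938 kPa (V unchanged).
Step 2 (adiabatic): W = (P₁V₁ − P₂V₂)/(γ−1) = (19772 − 25517)/0.4 = -14362 J.
W_total = 0 − 14362 = -14362 J.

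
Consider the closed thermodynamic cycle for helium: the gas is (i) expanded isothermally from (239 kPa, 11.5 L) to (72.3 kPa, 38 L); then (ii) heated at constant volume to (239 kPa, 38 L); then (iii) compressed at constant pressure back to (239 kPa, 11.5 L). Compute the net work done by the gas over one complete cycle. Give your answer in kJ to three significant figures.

W_net ≈ -3.05 kJ

Leg (i): W = PᵢVᵢ ln(V_f/Vᵢ) = (2748) ln(38/11.5) = 3285 J.
Leg (ii): W = 0.
Leg (iii): W = PΔV = (239)(11.5 − 38) = -6334 J.
W_net = 3285 − 6334 = -3048 J.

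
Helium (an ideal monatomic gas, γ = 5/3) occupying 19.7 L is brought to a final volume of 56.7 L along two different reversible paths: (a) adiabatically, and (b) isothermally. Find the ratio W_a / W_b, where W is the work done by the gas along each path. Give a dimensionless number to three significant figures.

Path (a) adiabatic: W = P₁V₁(1 − (V₁/V₂)^(γ−1))/(γ−1) → W_a/(P₁V₁) = 0.7587.
Path (b) isothermal: W = P₁V₁ ln(V₂/V₁) → W_b/(P₁V₁) = 1.057.
W_a / W_b = 0.7587 / 1.057 = 0.7176.

W_a / W_b ≈ 0.718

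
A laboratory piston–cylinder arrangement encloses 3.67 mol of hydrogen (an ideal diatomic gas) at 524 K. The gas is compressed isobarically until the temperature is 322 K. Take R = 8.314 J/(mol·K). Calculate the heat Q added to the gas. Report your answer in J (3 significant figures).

Q ≈ -21600 J

Isobaric: W = nRΔT = (3.67)(8.314)(-202) = -6164 J.
ΔU = nCᵥΔT with Cᵥ = 5R/2: ΔU = (3.67)(20.79)(-202) = -15409 J.
Q = ΔU + W = -15409 − 6164 = -21572 J.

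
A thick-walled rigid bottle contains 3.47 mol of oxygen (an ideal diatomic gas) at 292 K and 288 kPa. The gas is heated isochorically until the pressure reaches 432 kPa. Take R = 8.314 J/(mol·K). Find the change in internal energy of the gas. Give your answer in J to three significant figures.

Constant volume ⇒ W = 0, so Q = ΔU = nCᵥΔT with Cᵥ = 5R/2 = 20.79 J/(mol·K).
At constant V, T₂/T₁ = P₂/P₁ ⇒ ΔT = T₁(P₂/P₁ − 1) = 292·(432/288 − 1) = 146 K.
ΔU = (3.47)(20.79)(146) = 10530 J.

ΔU ≈ 10500 J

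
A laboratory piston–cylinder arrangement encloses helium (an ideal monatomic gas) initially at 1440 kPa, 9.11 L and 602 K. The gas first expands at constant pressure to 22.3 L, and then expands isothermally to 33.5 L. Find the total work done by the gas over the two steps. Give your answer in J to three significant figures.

W_total ≈ 32100 J

Step 1 (isobaric): W = PΔV = (1440 kPa)(22.3 − 9.11 L) = 18994 J.
After step 1: P = 1440 kPa, V = 22.3 L, T = 1474 K.
Step 2 (isothermal): W = P₁V₁ ln(V₂/V₁) = (32112) ln(33.5/22.3) = 13068 J.
W_total = 18994 + 13068 = 32062 J.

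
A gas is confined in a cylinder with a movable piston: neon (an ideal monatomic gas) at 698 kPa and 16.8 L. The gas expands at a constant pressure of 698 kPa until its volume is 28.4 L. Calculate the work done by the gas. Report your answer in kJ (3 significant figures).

W ≈ 8.10 kJ

Isobaric: W = P ΔV.
W = (698 kPa)(28.4 − 16.8 L) = (698)(11.6) = 8097 J.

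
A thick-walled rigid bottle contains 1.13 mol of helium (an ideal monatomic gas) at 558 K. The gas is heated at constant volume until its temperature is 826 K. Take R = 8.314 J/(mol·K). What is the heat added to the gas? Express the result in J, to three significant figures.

Constant volume ⇒ W = 0, so Q = ΔU = nCᵥΔT with Cᵥ = 3R/2 = 12.47 J/(mol·K).
ΔU = (1.13)(12.47)(826 − 558) = 3777 J.

Q ≈ 3780 J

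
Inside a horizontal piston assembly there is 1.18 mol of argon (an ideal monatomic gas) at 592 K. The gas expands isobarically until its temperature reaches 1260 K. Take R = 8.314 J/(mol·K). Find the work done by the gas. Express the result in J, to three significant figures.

Isobaric: W = P ΔV = nR ΔT.
W = (1.18)(8.314)(1260 − 592) = 6553 J.

W ≈ 6550 J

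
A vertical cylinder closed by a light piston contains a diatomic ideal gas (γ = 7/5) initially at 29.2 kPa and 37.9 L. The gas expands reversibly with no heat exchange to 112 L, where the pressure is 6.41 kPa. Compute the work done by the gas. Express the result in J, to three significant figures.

W ≈ 972 J

Adiabatic: W = (P₁V₁ − P₂V₂)/(γ − 1) with γ = 7/5.
P₁V₁ = 1107 J, P₂V₂ = 717.9 J.
W = (1107 − 717.9) / 0.4 = 971.9 J.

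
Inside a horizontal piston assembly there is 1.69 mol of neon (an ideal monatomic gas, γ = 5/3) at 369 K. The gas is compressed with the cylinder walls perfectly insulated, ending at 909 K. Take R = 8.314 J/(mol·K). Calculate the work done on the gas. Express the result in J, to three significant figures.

W ≈ 11400 J

Adiabatic ⇒ Q = 0, so W_by = −ΔU = nCᵥ(T₁ − T₂).
Cᵥ = 3R/2 = 12.47 J/(mol·K).
W = (1.69)(12.47)(369 − 909) = -11381 J.
Work on gas = −W_by = 11381 J.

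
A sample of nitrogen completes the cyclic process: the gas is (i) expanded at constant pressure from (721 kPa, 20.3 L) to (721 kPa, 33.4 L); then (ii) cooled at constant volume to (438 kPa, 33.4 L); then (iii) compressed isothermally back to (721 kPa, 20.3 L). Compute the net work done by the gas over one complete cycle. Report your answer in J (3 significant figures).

Leg (i): W = PΔV = (721)(33.4 − 20.3) = 9445 J.
Leg (ii): W = 0.
Leg (iii): W = PᵢVᵢ ln(V_f/Vᵢ) = (14629) ln(20.3/33.4) = -7284 J.
W_net = 9445 − 7284 = 2161 J.

W_net ≈ 2160 J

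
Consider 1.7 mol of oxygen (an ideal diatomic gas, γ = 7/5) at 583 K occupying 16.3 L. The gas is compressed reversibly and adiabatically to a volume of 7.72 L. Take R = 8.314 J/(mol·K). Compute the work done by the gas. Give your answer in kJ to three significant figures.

Adiabatic: TV^(γ−1) = const with γ = 7/5.
T₂ = T₁ (V₁/V₂)^(γ−1) = 583 × (16.3/7.72)^0.4 = 583 × 1.348 = 786.1 K.
W_by = nCᵥ(T₁ − T₂) = (1.7)(20.79)(583 − 786.1) = -7178 J.

W ≈ -7.18 kJ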